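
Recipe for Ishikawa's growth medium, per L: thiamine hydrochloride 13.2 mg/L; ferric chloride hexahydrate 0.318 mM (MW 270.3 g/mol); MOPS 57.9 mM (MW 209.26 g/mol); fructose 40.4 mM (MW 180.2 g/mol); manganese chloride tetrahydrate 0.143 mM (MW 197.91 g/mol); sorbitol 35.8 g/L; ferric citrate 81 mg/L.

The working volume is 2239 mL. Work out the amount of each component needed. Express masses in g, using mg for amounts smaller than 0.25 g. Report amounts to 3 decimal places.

thiamine hydrochloride 29.555 mg; ferric chloride hexahydrate 192.454 mg; MOPS 27.128 g; fructose 16.300 g; manganese chloride tetrahydrate 63.366 mg; sorbitol 80.156 g; ferric citrate 181.359 mg

Scale factor relative to 1 L: 2.239.
thiamine hydrochloride: 13.2 mg/L × 2.239 L = 29.555 mg
ferric chloride hexahydrate: 0.318 mmol/L × 270.3 mg/mmol × 2.239 L = 192.454 mg
MOPS: 57.9 mmol/L × 209.26 g/mol × 2.239 L ÷ 1000 = 27.128 g
fructose: 40.4 mmol/L × 180.2 g/mol × 2.239 L ÷ 1000 = 16.300 g
manganese chloride tetrahydrate: 0.143 mmol/L × 197.91 mg/mmol × 2.239 L = 63.366 mg
sorbitol: 35.8 g/L × 2.239 L = 80.156 g
ferric citrate: 81 mg/L × 2.239 L = 181.359 mg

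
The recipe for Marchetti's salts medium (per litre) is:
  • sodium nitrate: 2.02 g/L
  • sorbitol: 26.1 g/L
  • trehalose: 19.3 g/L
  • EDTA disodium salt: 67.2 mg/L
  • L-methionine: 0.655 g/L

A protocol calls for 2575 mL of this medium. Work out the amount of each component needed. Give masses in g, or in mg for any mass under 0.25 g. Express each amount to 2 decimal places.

Target volume = 2575 mL = 2.575 L.
sodium nitrate: 2.02 g/L × 2.575 L = 5.20 g
sorbitol: 26.1 g/L × 2.575 L = 67.21 g
trehalose: 19.3 g/L × 2.575 L = 49.70 g
EDTA disodium salt: 67.2 mg/L × 2.575 L = 173.04 mg
L-methionine: 0.655 g/L × 2.575 L = 1.69 g

sodium nitrate 5.20 g; sorbitol 67.21 g; trehalose 49.70 g; EDTA disodium salt 173.04 mg; L-methionine 1.69 g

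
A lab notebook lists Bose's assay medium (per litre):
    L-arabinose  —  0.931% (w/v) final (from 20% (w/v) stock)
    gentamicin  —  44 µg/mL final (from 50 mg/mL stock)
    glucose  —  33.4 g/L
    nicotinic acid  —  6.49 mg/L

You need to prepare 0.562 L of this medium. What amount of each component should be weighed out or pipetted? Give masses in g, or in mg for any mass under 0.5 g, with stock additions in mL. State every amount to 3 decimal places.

L-arabinose 26.161 mL; gentamicin 0.495 mL; glucose 18.771 g; nicotinic acid 3.647 mg

Scale factor relative to 1 L: 0.562.
L-arabinose: dilute stock: 0.931% ÷ 20% × 562 mL = 26.161 mL
gentamicin: C1V1 = C2V2 → 44 µg/mL × 562 mL ÷ 50000 µg/mL = 0.495 mL
glucose: 33.4 g/L × 0.562 L = 18.771 g
nicotinic acid: 6.49 mg/L × 0.562 L = 3.647 mg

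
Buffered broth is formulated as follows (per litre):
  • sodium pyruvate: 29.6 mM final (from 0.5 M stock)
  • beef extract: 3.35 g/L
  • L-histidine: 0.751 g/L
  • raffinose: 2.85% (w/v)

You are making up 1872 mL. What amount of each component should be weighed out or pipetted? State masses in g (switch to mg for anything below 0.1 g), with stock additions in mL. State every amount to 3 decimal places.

sodium pyruvate 110.822 mL; beef extract 6.271 g; L-histidine 1.406 g; raffinose 53.352 g

Scale factor relative to 1 L: 1.872.
sodium pyruvate: V = C2·V2/C1 = 29.6 mM × 1872 mL ÷ 500 mM = 110.822 mL
beef extract: 3.35 g/L × 1.872 L = 6.271 g
L-histidine: 0.751 g/L × 1.872 L = 1.406 g
raffinose: 2.85 g per 100 mL × 1872 mL ÷ 100 = 53.352 g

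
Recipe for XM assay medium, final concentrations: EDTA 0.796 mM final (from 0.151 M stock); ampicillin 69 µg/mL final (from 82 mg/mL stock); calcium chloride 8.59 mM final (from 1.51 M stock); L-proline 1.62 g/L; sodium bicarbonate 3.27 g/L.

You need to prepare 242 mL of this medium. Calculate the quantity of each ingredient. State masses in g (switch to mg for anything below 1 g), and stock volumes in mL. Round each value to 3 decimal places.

Target volume = 242 mL = 0.242 L.
EDTA: dilute stock: 0.796 mM × 242 mL ÷ 151 mM = 1.276 mL
ampicillin: dilute stock: 69 µg/mL × 242 mL ÷ 82000 µg/mL = 0.204 mL
calcium chloride: dilute stock: 8.59 mM × 242 mL ÷ 1510 mM = 1.377 mL
L-proline: 1.62 g/L × 0.242 L = 0.39204 g = 392.040 mg
sodium bicarbonate: 3.27 g/L × 0.242 L = 0.79134 g = 791.340 mg

EDTA 1.276 mL; ampicillin 0.204 mL; calcium chloride 1.377 mL; L-proline 392.040 mg; sodium bicarbonate 791.340 mg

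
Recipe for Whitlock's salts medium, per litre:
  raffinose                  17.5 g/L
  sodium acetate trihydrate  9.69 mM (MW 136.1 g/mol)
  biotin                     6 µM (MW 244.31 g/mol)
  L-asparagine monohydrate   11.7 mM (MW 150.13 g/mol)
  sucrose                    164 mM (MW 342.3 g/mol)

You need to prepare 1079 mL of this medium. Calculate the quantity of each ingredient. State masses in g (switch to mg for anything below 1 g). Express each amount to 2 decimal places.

Target volume = 1079 mL = 1.079 L.
raffinose: 17.5 g/L × 1.079 L = 18.88 g
sodium acetate trihydrate: 9.69 mmol/L × 136.1 g/mol × 1.079 L ÷ 1000 = 1.42 g
biotin: 6 µmol/L × 244.31 g/mol × 1.079 L ÷ 1000 = 1.58 mg
L-asparagine monohydrate: 11.7 mmol/L × 150.13 g/mol × 1.079 L ÷ 1000 = 1.90 g
sucrose: 164 mmol/L × 342.3 g/mol × 1.079 L ÷ 1000 = 60.57 g

raffinose 18.88 g; sodium acetate trihydrate 1.42 g; biotin 1.58 mg; L-asparagine monohydrate 1.90 g; sucrose 60.57 g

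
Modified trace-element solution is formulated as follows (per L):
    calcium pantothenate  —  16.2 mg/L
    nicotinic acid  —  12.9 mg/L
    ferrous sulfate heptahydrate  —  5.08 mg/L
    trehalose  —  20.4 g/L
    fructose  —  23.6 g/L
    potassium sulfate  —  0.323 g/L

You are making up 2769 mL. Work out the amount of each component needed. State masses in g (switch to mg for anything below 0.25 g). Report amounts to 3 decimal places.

calcium pantothenate 44.858 mg; nicotinic acid 35.720 mg; ferrous sulfate heptahydrate 14.067 mg; trehalose 56.488 g; fructose 65.348 g; potassium sulfate 0.894 g

Scale factor relative to 1 L: 2.769.
calcium pantothenate: 16.2 mg/L × 2.769 L = 44.858 mg
nicotinic acid: 12.9 mg/L × 2.769 L = 35.720 mg
ferrous sulfate heptahydrate: 5.08 mg/L × 2.769 L = 14.067 mg
trehalose: 20.4 g/L × 2.769 L = 56.488 g
fructose: 23.6 g/L × 2.769 L = 65.348 g
potassium sulfate: 0.323 g/L × 2.769 L = 0.894 g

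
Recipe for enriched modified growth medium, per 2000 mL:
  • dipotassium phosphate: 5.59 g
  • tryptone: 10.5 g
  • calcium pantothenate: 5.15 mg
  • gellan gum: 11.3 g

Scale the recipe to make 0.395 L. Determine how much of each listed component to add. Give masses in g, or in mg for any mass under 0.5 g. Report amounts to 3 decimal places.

dipotassium phosphate 1.104 g; tryptone 2.074 g; calcium pantothenate 1.017 mg; gellan gum 2.232 g

Scale factor = 395 mL / 2000 mL = 0.1975.
dipotassium phosphate: 5.59 g × (395 mL / 2000 mL) = 1.104 g
tryptone: 10.5 g × (395 mL / 2000 mL) = 2.074 g
calcium pantothenate: 5.15 mg × (395 mL / 2000 mL) = 1.017 mg
gellan gum: 11.3 g × (395 mL / 2000 mL) = 2.232 g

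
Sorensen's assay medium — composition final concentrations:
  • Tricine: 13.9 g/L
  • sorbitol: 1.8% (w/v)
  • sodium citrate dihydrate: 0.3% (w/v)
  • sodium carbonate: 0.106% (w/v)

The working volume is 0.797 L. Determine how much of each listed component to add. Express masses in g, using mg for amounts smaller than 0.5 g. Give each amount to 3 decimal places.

Scale factor relative to 1 L: 0.797.
Tricine: 13.9 g/L × 0.797 L = 11.078 g
sorbitol: 1.8% w/v = 18 g/L → 18 × 0.797 L = 14.346 g
sodium citrate dihydrate: 0.3% w/v = 3 g/L → 3 × 0.797 L = 2.391 g
sodium carbonate: 0.106% w/v = 1.06 g/L → 1.06 × 0.797 L = 0.845 g

Tricine 11.078 g; sorbitol 14.346 g; sodium citrate dihydrate 2.391 g; sodium carbonate 0.845 g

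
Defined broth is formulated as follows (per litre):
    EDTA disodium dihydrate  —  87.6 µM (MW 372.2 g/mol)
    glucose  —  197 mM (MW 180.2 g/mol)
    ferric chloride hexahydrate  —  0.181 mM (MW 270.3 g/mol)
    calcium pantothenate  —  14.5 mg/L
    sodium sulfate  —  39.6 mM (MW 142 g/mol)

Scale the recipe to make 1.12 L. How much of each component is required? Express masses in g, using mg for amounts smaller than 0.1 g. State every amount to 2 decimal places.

Scale factor relative to 1 L: 1.12.
EDTA disodium dihydrate: 87.6 µmol/L × 372.2 g/mol × 1.12 L ÷ 1000 = 36.52 mg
glucose: 197 mmol/L × 180.2 g/mol × 1.12 L ÷ 1000 = 39.76 g
ferric chloride hexahydrate: 0.181 mmol/L × 270.3 mg/mmol × 1.12 L = 54.80 mg
calcium pantothenate: 14.5 mg/L × 1.12 L = 16.24 mg
sodium sulfate: 39.6 mmol/L × 142 g/mol × 1.12 L ÷ 1000 = 6.30 g

EDTA disodium dihydrate 36.52 mg; glucose 39.76 g; ferric chloride hexahydrate 54.80 mg; calcium pantothenate 16.24 mg; sodium sulfate 6.30 g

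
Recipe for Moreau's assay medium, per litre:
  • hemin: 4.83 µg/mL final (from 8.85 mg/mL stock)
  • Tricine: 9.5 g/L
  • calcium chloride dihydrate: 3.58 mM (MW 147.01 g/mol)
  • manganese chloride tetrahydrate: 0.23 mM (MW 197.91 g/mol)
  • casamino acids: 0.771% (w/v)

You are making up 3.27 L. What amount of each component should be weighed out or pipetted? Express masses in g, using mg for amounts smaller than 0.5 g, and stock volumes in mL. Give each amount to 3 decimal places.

Scale factor relative to 1 L: 3.27.
hemin: C1V1 = C2V2 → 4.83 µg/mL × 3270 mL ÷ 8850 µg/mL = 1.785 mL
Tricine: 9.5 g/L × 3.27 L = 31.065 g
calcium chloride dihydrate: 3.58 mmol/L × 147.01 g/mol × 3.27 L ÷ 1000 = 1.721 g
manganese chloride tetrahydrate: 0.23 mmol/L × 197.91 mg/mmol × 3.27 L = 148.848 mg
casamino acids: 0.771% w/v = 7.71 g/L → 7.71 × 3.27 L = 25.212 g

hemin 1.785 mL; Tricine 31.065 g; calcium chloride dihydrate 1.721 g; manganese chloride tetrahydrate 148.848 mg; casamino acids 25.212 g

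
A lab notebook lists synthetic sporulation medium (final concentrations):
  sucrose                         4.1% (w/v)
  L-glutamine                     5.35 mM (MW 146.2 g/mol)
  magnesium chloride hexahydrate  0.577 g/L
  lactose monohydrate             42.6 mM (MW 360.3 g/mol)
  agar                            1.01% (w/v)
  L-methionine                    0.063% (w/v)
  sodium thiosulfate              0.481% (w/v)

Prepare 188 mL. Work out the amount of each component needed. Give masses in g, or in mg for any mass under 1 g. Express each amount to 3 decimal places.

Target volume = 188 mL = 0.188 L.
sucrose: 4.1 g per 100 mL × 188 mL ÷ 100 = 7.708 g
L-glutamine: 5.35 mmol/L × 146.2 mg/mmol × 0.188 L = 147.048 mg
magnesium chloride hexahydrate: 0.577 g/L × 0.188 L = 0.108476 g = 108.476 mg
lactose monohydrate: 42.6 mmol/L × 360.3 g/mol × 0.188 L ÷ 1000 = 2.886 g
agar: 1.01 g per 100 mL × 188 mL ÷ 100 = 1.899 g
L-methionine: 0.063% w/v = 0.63 g/L → 0.63 × 0.188 L = 0.11844 g = 118.440 mg
sodium thiosulfate: 0.481 g per 100 mL × 188 mL ÷ 100 = 0.90428 g = 904.280 mg

sucrose 7.708 g; L-glutamine 147.048 mg; magnesium chloride hexahydrate 108.476 mg; lactose monohydrate 2.886 g; agar 1.899 g; L-methionine 118.440 mg; sodium thiosulfate 904.280 mg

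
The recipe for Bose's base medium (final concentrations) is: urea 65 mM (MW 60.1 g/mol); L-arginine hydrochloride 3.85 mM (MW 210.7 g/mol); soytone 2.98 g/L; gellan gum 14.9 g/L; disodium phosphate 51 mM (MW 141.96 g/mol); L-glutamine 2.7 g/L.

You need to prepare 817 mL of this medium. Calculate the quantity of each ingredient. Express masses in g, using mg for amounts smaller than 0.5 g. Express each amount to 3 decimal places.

urea 3.192 g; L-arginine hydrochloride 0.663 g; soytone 2.435 g; gellan gum 12.173 g; disodium phosphate 5.915 g; L-glutamine 2.206 g

Working volume: 817 mL = 0.817 L.
urea: 65 mmol/L × 60.1 g/mol × 0.817 L ÷ 1000 = 3.192 g
L-arginine hydrochloride: 3.85 mmol/L × 210.7 g/mol × 0.817 L ÷ 1000 = 0.663 g
soytone: 2.98 g/L × 0.817 L = 2.435 g
gellan gum: 14.9 g/L × 0.817 L = 12.173 g
disodium phosphate: 51 mmol/L × 141.96 g/mol × 0.817 L ÷ 1000 = 5.915 g
L-glutamine: 2.7 g/L × 0.817 L = 2.206 g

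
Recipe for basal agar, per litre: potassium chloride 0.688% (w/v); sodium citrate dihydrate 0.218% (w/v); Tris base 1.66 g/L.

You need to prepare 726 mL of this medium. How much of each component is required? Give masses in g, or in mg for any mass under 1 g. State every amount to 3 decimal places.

potassium chloride 4.995 g; sodium citrate dihydrate 1.583 g; Tris base 1.205 g

Target volume = 726 mL = 0.726 L.
potassium chloride: 0.688% w/v = 6.88 g/L → 6.88 × 0.726 L = 4.995 g
sodium citrate dihydrate: 0.218% w/v = 2.18 g/L → 2.18 × 0.726 L = 1.583 g
Tris base: 1.66 g/L × 0.726 L = 1.205 g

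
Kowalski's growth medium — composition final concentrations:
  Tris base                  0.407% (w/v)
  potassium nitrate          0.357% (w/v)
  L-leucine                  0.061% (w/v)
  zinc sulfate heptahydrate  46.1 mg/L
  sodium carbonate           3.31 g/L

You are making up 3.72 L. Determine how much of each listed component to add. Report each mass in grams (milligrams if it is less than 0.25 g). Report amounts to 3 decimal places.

Tris base 15.140 g; potassium nitrate 13.280 g; L-leucine 2.269 g; zinc sulfate heptahydrate 171.492 mg; sodium carbonate 12.313 g

Scale factor relative to 1 L: 3.72.
Tris base: 0.407 g per 100 mL × 3720 mL ÷ 100 = 15.140 g
potassium nitrate: 0.357 g per 100 mL × 3720 mL ÷ 100 = 13.280 g
L-leucine: 0.061% w/v = 0.61 g/L → 0.61 × 3.72 L = 2.269 g
zinc sulfate heptahydrate: 46.1 mg/L × 3.72 L = 171.492 mg
sodium carbonate: 3.31 g/L × 3.72 L = 12.313 g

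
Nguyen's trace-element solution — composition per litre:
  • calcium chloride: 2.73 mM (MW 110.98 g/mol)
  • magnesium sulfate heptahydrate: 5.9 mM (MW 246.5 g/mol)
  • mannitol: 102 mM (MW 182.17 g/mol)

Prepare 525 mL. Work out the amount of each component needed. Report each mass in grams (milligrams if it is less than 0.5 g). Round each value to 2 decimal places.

calcium chloride 159.06 mg; magnesium sulfate heptahydrate 0.76 g; mannitol 9.76 g

Scale factor relative to 1 L: 0.525.
calcium chloride: 2.73 mmol/L × 110.98 mg/mmol × 0.525 L = 159.06 mg
magnesium sulfate heptahydrate: 5.9 mmol/L × 246.5 g/mol × 0.525 L ÷ 1000 = 0.76 g
mannitol: 102 mmol/L × 182.17 g/mol × 0.525 L ÷ 1000 = 9.76 g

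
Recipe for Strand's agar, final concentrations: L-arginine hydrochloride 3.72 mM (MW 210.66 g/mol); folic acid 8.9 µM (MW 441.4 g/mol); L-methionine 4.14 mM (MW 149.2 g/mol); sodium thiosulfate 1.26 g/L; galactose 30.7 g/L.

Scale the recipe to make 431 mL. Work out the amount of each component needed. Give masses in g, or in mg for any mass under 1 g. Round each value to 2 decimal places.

L-arginine hydrochloride 337.76 mg; folic acid 1.69 mg; L-methionine 266.22 mg; sodium thiosulfate 543.06 mg; galactose 13.23 g

Working volume: 431 mL = 0.431 L.
L-arginine hydrochloride: 3.72 mmol/L × 210.66 mg/mmol × 0.431 L = 337.76 mg
folic acid: 8.9 µmol/L × 441.4 g/mol × 0.431 L ÷ 1000 = 1.69 mg
L-methionine: 4.14 mmol/L × 149.2 mg/mmol × 0.431 L = 266.22 mg
sodium thiosulfate: 1.26 g/L × 0.431 L = 0.54306 g = 543.06 mg
galactose: 30.7 g/L × 0.431 L = 13.23 g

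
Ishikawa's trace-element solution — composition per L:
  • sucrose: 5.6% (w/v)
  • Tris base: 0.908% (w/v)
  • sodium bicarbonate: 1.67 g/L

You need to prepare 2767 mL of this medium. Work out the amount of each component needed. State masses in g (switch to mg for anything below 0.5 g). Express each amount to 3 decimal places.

sucrose 154.952 g; Tris base 25.124 g; sodium bicarbonate 4.621 g

Scale factor relative to 1 L: 2.767.
sucrose: 5.6% w/v = 56 g/L → 56 × 2.767 L = 154.952 g
Tris base: 0.908% w/v = 9.08 g/L → 9.08 × 2.767 L = 25.124 g
sodium bicarbonate: 1.67 g/L × 2.767 L = 4.621 g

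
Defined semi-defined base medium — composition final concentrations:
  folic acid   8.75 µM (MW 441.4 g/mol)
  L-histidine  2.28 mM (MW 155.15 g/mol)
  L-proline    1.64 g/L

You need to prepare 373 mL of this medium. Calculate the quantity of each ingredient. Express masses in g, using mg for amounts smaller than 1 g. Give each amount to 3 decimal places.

folic acid 1.441 mg; L-histidine 131.946 mg; L-proline 611.720 mg

Scale factor relative to 1 L: 0.373.
folic acid: 8.75 µmol/L × 441.4 g/mol × 0.373 L ÷ 1000 = 1.441 mg
L-histidine: 2.28 mmol/L × 155.15 mg/mmol × 0.373 L = 131.946 mg
L-proline: 1.64 g/L × 0.373 L = 0.61172 g = 611.720 mg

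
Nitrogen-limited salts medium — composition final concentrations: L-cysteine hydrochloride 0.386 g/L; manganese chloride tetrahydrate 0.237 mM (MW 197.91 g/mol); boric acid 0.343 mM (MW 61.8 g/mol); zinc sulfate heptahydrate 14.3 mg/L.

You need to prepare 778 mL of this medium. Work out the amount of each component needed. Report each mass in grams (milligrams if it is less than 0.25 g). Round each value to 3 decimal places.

Scale factor relative to 1 L: 0.778.
L-cysteine hydrochloride: 0.386 g/L × 0.778 L = 0.300 g
manganese chloride tetrahydrate: 0.237 mmol/L × 197.91 mg/mmol × 0.778 L = 36.492 mg
boric acid: 0.343 mmol/L × 61.8 mg/mmol × 0.778 L = 16.492 mg
zinc sulfate heptahydrate: 14.3 mg/L × 0.778 L = 11.125 mg

L-cysteine hydrochloride 0.300 g; manganese chloride tetrahydrate 36.492 mg; boric acid 16.492 mg; zinc sulfate heptahydrate 11.125 mg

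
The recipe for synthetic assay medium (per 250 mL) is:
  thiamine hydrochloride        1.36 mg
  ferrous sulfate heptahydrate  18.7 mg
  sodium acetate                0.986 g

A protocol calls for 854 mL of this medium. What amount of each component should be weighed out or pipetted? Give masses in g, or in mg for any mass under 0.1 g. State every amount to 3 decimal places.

Ratio of target to recipe volume: 854 / 250 = 3.416.
thiamine hydrochloride: 1.36 mg × (854 mL / 250 mL) = 4.646 mg
ferrous sulfate heptahydrate: 18.7 mg × (854 mL / 250 mL) = 63.879 mg
sodium acetate: 0.986 g × (854 mL / 250 mL) = 3.368 g

thiamine hydrochloride 4.646 mg; ferrous sulfate heptahydrate 63.879 mg; sodium acetate 3.368 g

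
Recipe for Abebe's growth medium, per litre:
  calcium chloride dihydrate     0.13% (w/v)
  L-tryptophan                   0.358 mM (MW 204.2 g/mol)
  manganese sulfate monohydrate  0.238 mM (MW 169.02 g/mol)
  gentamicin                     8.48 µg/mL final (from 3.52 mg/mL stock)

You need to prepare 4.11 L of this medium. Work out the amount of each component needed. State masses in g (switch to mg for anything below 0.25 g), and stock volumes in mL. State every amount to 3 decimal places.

calcium chloride dihydrate 5.343 g; L-tryptophan 0.300 g; manganese sulfate monohydrate 165.332 mg; gentamicin 9.901 mL

Scale factor relative to 1 L: 4.11.
calcium chloride dihydrate: 0.13 g per 100 mL × 4110 mL ÷ 100 = 5.343 g
L-tryptophan: 0.358 mmol/L × 204.2 g/mol × 4.11 L ÷ 1000 = 0.300 g
manganese sulfate monohydrate: 0.238 mmol/L × 169.02 mg/mmol × 4.11 L = 165.332 mg
gentamicin: dilute stock: 8.48 µg/mL × 4110 mL ÷ 3520 µg/mL = 9.901 mL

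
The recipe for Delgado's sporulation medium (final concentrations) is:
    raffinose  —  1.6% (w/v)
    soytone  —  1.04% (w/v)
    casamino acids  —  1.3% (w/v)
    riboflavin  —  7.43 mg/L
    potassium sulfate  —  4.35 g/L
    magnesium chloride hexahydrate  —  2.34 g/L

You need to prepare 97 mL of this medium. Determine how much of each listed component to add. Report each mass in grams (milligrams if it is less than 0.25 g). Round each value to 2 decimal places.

Scale factor relative to 1 L: 0.097.
raffinose: 1.6 g per 100 mL × 97 mL ÷ 100 = 1.55 g
soytone: 1.04% w/v = 10.4 g/L → 10.4 × 0.097 L = 1.01 g
casamino acids: 1.3% w/v = 13 g/L → 13 × 0.097 L = 1.26 g
riboflavin: 7.43 mg/L × 0.097 L = 0.72 mg
potassium sulfate: 4.35 g/L × 0.097 L = 0.42 g
magnesium chloride hexahydrate: 2.34 g/L × 0.097 L = 0.22698 g = 226.98 mg

raffinose 1.55 g; soytone 1.01 g; casamino acids 1.26 g; riboflavin 0.72 mg; potassium sulfate 0.42 g; magnesium chloride hexahydrate 226.98 mg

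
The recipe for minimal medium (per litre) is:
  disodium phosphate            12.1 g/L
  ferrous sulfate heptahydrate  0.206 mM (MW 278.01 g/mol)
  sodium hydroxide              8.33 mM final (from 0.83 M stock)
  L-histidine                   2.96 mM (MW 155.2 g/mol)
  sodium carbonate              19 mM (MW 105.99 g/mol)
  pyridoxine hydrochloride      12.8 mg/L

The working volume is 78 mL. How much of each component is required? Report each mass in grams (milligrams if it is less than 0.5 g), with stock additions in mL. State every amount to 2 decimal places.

Scale factor relative to 1 L: 0.078.
disodium phosphate: 12.1 g/L × 0.078 L = 0.94 g
ferrous sulfate heptahydrate: 0.206 mmol/L × 278.01 mg/mmol × 0.078 L = 4.47 mg
sodium hydroxide: V = C2·V2/C1 = 8.33 mM × 78 mL ÷ 830 mM = 0.78 mL
L-histidine: 2.96 mmol/L × 155.2 mg/mmol × 0.078 L = 35.83 mg
sodium carbonate: 19 mmol/L × 105.99 mg/mmol × 0.078 L = 157.08 mg
pyridoxine hydrochloride: 12.8 mg/L × 0.078 L = 1.00 mg

disodium phosphate 0.94 g; ferrous sulfate heptahydrate 4.47 mg; sodium hydroxide 0.78 mL; L-histidine 35.83 mg; sodium carbonate 157.08 mg; pyridoxine hydrochloride 1.00 mg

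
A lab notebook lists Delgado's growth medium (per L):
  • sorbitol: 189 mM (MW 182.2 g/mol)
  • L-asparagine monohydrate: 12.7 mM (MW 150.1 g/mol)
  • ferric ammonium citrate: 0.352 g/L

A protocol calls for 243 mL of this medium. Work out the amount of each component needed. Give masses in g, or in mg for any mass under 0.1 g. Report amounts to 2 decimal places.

Target volume = 243 mL = 0.243 L.
sorbitol: 189 mmol/L × 182.2 g/mol × 0.243 L ÷ 1000 = 8.37 g
L-asparagine monohydrate: 12.7 mmol/L × 150.1 g/mol × 0.243 L ÷ 1000 = 0.46 g
ferric ammonium citrate: 0.352 g/L × 0.243 L = 0.085536 g = 85.54 mg

sorbitol 8.37 g; L-asparagine monohydrate 0.46 g; ferric ammonium citrate 85.54 mg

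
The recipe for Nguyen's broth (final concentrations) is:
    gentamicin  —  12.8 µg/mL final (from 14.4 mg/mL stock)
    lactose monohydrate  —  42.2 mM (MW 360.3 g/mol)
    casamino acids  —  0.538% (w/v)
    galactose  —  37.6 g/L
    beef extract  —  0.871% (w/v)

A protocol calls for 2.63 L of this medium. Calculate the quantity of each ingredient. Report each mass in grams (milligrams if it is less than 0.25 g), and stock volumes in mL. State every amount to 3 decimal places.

Working volume: 2.63 L.
gentamicin: dilute stock: 12.8 µg/mL × 2630 mL ÷ 14400 µg/mL = 2.338 mL
lactose monohydrate: 42.2 mmol/L × 360.3 g/mol × 2.63 L ÷ 1000 = 39.988 g
casamino acids: 0.538 g per 100 mL × 2630 mL ÷ 100 = 14.149 g
galactose: 37.6 g/L × 2.63 L = 98.888 g
beef extract: 0.871 g per 100 mL × 2630 mL ÷ 100 = 22.907 g

gentamicin 2.338 mL; lactose monohydrate 39.988 g; casamino acids 14.149 g; galactose 98.888 g; beef extract 22.907 g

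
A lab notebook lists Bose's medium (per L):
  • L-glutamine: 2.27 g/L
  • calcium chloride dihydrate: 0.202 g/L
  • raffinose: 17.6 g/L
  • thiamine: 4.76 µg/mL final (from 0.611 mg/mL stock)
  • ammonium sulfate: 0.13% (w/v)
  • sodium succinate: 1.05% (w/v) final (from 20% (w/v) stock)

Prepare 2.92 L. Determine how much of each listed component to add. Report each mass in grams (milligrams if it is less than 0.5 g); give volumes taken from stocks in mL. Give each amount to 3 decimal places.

Working volume: 2.92 L.
L-glutamine: 2.27 g/L × 2.92 L = 6.628 g
calcium chloride dihydrate: 0.202 g/L × 2.92 L = 0.590 g
raffinose: 17.6 g/L × 2.92 L = 51.392 g
thiamine: dilute stock: 4.76 µg/mL × 2920 mL ÷ 611 µg/mL = 22.748 mL
ammonium sulfate: 0.13% w/v = 1.3 g/L → 1.3 × 2.92 L = 3.796 g
sodium succinate: dilute stock: 1.05% ÷ 20% × 2920 mL = 153.300 mL

L-glutamine 6.628 g; calcium chloride dihydrate 0.590 g; raffinose 51.392 g; thiamine 22.748 mL; ammonium sulfate 3.796 g; sodium succinate 153.300 mL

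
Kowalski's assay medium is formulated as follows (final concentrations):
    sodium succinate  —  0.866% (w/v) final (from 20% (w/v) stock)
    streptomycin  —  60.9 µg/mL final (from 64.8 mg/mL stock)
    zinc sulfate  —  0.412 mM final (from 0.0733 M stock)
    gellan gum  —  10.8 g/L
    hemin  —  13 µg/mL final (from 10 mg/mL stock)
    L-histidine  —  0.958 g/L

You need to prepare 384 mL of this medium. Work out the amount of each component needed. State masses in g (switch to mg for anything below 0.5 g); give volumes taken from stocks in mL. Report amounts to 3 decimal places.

Target volume = 384 mL = 0.384 L.
sodium succinate: V = C2·V2/C1 = 0.866% ÷ 20% × 384 mL = 16.627 mL
streptomycin: dilute stock: 60.9 µg/mL × 384 mL ÷ 64800 µg/mL = 0.361 mL
zinc sulfate: C1V1 = C2V2 → 0.412 mM × 384 mL ÷ 73.3 mM = 2.158 mL
gellan gum: 10.8 g/L × 0.384 L = 4.147 g
hemin: dilute stock: 13 µg/mL × 384 mL ÷ 10000 µg/mL = 0.499 mL
L-histidine: 0.958 g/L × 0.384 L = 0.367872 g = 367.872 mg

sodium succinate 16.627 mL; streptomycin 0.361 mL; zinc sulfate 2.158 mL; gellan gum 4.147 g; hemin 0.499 mL; L-histidine 367.872 mg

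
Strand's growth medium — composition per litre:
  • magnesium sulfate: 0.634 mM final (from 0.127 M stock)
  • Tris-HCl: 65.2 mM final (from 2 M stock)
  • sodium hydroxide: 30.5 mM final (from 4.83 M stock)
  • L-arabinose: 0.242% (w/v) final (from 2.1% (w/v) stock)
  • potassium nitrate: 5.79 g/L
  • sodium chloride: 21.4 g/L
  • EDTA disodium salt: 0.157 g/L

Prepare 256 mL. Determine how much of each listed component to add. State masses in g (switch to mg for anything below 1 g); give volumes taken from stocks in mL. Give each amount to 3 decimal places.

Scale factor relative to 1 L: 0.256.
magnesium sulfate: dilute stock: 0.634 mM × 256 mL ÷ 127 mM = 1.278 mL
Tris-HCl: C1V1 = C2V2 → 65.2 mM × 256 mL ÷ 2000 mM = 8.346 mL
sodium hydroxide: C1V1 = C2V2 → 30.5 mM × 256 mL ÷ 4830 mM = 1.617 mL
L-arabinose: C1V1 = C2V2 → 0.242% ÷ 2.1% × 256 mL = 29.501 mL
potassium nitrate: 5.79 g/L × 0.256 L = 1.482 g
sodium chloride: 21.4 g/L × 0.256 L = 5.478 g
EDTA disodium salt: 0.157 g/L × 0.256 L = 0.040192 g = 40.192 mg

magnesium sulfate 1.278 mL; Tris-HCl 8.346 mL; sodium hydroxide 1.617 mL; L-arabinose 29.501 mL; potassium nitrate 1.482 g; sodium chloride 5.478 g; EDTA disodium salt 40.192 mg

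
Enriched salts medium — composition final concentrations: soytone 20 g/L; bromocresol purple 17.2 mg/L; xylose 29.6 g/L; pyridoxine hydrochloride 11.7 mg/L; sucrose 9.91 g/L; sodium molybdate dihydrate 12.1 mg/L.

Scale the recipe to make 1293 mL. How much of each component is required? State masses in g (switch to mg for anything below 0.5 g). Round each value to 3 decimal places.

Working volume: 1293 mL = 1.293 L.
soytone: 20 g/L × 1.293 L = 25.860 g
bromocresol purple: 17.2 mg/L × 1.293 L = 22.240 mg
xylose: 29.6 g/L × 1.293 L = 38.273 g
pyridoxine hydrochloride: 11.7 mg/L × 1.293 L = 15.128 mg
sucrose: 9.91 g/L × 1.293 L = 12.814 g
sodium molybdate dihydrate: 12.1 mg/L × 1.293 L = 15.645 mg

soytone 25.860 g; bromocresol purple 22.240 mg; xylose 38.273 g; pyridoxine hydrochloride 15.128 mg; sucrose 12.814 g; sodium molybdate dihydrate 15.645 mg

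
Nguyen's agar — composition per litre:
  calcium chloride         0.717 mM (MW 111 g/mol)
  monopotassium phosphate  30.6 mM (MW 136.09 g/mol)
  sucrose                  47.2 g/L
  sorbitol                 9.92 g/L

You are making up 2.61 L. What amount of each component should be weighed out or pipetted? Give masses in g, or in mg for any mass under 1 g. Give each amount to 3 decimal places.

calcium chloride 207.722 mg; monopotassium phosphate 10.869 g; sucrose 123.192 g; sorbitol 25.891 g

Working volume: 2.61 L.
calcium chloride: 0.717 mmol/L × 111 mg/mmol × 2.61 L = 207.722 mg
monopotassium phosphate: 30.6 mmol/L × 136.09 g/mol × 2.61 L ÷ 1000 = 10.869 g
sucrose: 47.2 g/L × 2.61 L = 123.192 g
sorbitol: 9.92 g/L × 2.61 L = 25.891 g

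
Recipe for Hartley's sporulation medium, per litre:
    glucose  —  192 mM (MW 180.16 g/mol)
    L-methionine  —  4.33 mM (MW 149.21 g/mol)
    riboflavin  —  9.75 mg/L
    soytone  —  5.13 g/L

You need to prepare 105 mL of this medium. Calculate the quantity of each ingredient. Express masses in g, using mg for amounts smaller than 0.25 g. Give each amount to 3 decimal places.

glucose 3.632 g; L-methionine 67.838 mg; riboflavin 1.024 mg; soytone 0.539 g

Target volume = 105 mL = 0.105 L.
glucose: 192 mmol/L × 180.16 g/mol × 0.105 L ÷ 1000 = 3.632 g
L-methionine: 4.33 mmol/L × 149.21 mg/mmol × 0.105 L = 67.838 mg
riboflavin: 9.75 mg/L × 0.105 L = 1.024 mg
soytone: 5.13 g/L × 0.105 L = 0.539 g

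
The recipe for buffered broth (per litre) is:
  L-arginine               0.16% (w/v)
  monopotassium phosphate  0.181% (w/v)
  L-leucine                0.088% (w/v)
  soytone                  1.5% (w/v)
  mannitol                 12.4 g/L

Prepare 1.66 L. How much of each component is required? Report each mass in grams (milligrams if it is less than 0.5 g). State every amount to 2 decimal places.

L-arginine 2.66 g; monopotassium phosphate 3.00 g; L-leucine 1.46 g; soytone 24.90 g; mannitol 20.58 g

Scale factor relative to 1 L: 1.66.
L-arginine: 0.16 g per 100 mL × 1660 mL ÷ 100 = 2.66 g
monopotassium phosphate: 0.181 g per 100 mL × 1660 mL ÷ 100 = 3.00 g
L-leucine: 0.088% w/v = 0.88 g/L → 0.88 × 1.66 L = 1.46 g
soytone: 1.5 g per 100 mL × 1660 mL ÷ 100 = 24.90 g
mannitol: 12.4 g/L × 1.66 L = 20.58 g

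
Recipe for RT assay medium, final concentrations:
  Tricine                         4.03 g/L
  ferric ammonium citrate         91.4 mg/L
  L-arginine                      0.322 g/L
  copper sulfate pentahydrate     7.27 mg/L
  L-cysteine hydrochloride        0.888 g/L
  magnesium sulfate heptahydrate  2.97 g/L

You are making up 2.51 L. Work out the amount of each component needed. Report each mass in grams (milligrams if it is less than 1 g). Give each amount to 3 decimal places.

Working volume: 2.51 L.
Tricine: 4.03 g/L × 2.51 L = 10.115 g
ferric ammonium citrate: 91.4 mg/L × 2.51 L = 229.414 mg
L-arginine: 0.322 g/L × 2.51 L = 0.80822 g = 808.220 mg
copper sulfate pentahydrate: 7.27 mg/L × 2.51 L = 18.248 mg
L-cysteine hydrochloride: 0.888 g/L × 2.51 L = 2.229 g
magnesium sulfate heptahydrate: 2.97 g/L × 2.51 L = 7.455 g

Tricine 10.115 g; ferric ammonium citrate 229.414 mg; L-arginine 808.220 mg; copper sulfate pentahydrate 18.248 mg; L-cysteine hydrochloride 2.229 g; magnesium sulfate heptahydrate 7.455 g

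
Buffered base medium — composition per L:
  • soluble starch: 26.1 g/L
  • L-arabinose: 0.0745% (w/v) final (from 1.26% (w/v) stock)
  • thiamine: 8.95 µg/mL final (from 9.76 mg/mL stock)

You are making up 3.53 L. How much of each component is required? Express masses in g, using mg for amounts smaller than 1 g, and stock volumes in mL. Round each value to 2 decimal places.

soluble starch 92.13 g; L-arabinose 208.72 mL; thiamine 3.24 mL

Scale factor relative to 1 L: 3.53.
soluble starch: 26.1 g/L × 3.53 L = 92.13 g
L-arabinose: dilute stock: 0.0745% ÷ 1.26% × 3530 mL = 208.72 mL
thiamine: C1V1 = C2V2 → 8.95 µg/mL × 3530 mL ÷ 9760 µg/mL = 3.24 mL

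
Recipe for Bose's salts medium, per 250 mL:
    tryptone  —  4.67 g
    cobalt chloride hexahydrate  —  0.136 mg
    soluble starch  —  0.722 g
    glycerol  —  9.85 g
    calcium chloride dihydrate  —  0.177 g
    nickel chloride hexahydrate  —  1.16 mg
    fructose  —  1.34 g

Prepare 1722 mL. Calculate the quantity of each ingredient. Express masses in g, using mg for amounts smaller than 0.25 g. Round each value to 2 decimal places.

Scale factor = 1722 mL / 250 mL = 6.888.
tryptone: 4.67 g × (1722 mL / 250 mL) = 32.17 g
cobalt chloride hexahydrate: 0.136 mg × (1722 mL / 250 mL) = 0.94 mg
soluble starch: 0.722 g × (1722 mL / 250 mL) = 4.97 g
glycerol: 9.85 g × (1722 mL / 250 mL) = 67.85 g
calcium chloride dihydrate: 0.177 g × (1722 mL / 250 mL) = 1.22 g
nickel chloride hexahydrate: 1.16 mg × (1722 mL / 250 mL) = 7.99 mg
fructose: 1.34 g × (1722 mL / 250 mL) = 9.23 g

tryptone 32.17 g; cobalt chloride hexahydrate 0.94 mg; soluble starch 4.97 g; glycerol 67.85 g; calcium chloride dihydrate 1.22 g; nickel chloride hexahydrate 7.99 mg; fructose 9.23 g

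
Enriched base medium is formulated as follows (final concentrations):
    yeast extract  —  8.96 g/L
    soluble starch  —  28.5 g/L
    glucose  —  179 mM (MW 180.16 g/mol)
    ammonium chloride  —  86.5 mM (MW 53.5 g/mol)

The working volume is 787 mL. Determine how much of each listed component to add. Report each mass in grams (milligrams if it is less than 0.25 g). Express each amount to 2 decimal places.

yeast extract 7.05 g; soluble starch 22.43 g; glucose 25.38 g; ammonium chloride 3.64 g

Target volume = 787 mL = 0.787 L.
yeast extract: 8.96 g/L × 0.787 L = 7.05 g
soluble starch: 28.5 g/L × 0.787 L = 22.43 g
glucose: 179 mmol/L × 180.16 g/mol × 0.787 L ÷ 1000 = 25.38 g
ammonium chloride: 86.5 mmol/L × 53.5 g/mol × 0.787 L ÷ 1000 = 3.64 g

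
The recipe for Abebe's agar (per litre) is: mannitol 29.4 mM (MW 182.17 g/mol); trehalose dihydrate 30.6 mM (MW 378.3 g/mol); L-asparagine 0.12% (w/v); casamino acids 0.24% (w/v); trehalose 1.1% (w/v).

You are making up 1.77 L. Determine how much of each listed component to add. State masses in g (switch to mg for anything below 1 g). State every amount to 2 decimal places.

mannitol 9.48 g; trehalose dihydrate 20.49 g; L-asparagine 2.12 g; casamino acids 4.25 g; trehalose 19.47 g

Working volume: 1.77 L.
mannitol: 29.4 mmol/L × 182.17 g/mol × 1.77 L ÷ 1000 = 9.48 g
trehalose dihydrate: 30.6 mmol/L × 378.3 g/mol × 1.77 L ÷ 1000 = 20.49 g
L-asparagine: 0.12 g per 100 mL × 1770 mL ÷ 100 = 2.12 g
casamino acids: 0.24% w/v = 2.4 g/L → 2.4 × 1.77 L = 4.25 g
trehalose: 1.1 g per 100 mL × 1770 mL ÷ 100 = 19.47 g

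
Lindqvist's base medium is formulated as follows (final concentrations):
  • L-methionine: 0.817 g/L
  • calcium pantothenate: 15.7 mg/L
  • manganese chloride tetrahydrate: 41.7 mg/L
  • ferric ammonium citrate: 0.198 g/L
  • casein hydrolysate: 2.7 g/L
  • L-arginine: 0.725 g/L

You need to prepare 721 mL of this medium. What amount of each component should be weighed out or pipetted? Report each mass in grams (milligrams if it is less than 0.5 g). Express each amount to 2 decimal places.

L-methionine 0.59 g; calcium pantothenate 11.32 mg; manganese chloride tetrahydrate 30.07 mg; ferric ammonium citrate 142.76 mg; casein hydrolysate 1.95 g; L-arginine 0.52 g

Scale factor relative to 1 L: 0.721.
L-methionine: 0.817 g/L × 0.721 L = 0.59 g
calcium pantothenate: 15.7 mg/L × 0.721 L = 11.32 mg
manganese chloride tetrahydrate: 41.7 mg/L × 0.721 L = 30.07 mg
ferric ammonium citrate: 0.198 g/L × 0.721 L = 0.142758 g = 142.76 mg
casein hydrolysate: 2.7 g/L × 0.721 L = 1.95 g
L-arginine: 0.725 g/L × 0.721 L = 0.52 g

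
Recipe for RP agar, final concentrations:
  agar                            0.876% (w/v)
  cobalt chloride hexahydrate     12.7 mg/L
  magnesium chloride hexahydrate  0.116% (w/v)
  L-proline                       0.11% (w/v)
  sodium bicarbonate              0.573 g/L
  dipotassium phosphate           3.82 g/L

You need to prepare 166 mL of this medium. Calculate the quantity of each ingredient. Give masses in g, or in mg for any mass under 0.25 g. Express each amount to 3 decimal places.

Working volume: 166 mL = 0.166 L.
agar: 0.876% w/v = 8.76 g/L → 8.76 × 0.166 L = 1.454 g
cobalt chloride hexahydrate: 12.7 mg/L × 0.166 L = 2.108 mg
magnesium chloride hexahydrate: 0.116% w/v = 1.16 g/L → 1.16 × 0.166 L = 0.19256 g = 192.560 mg
L-proline: 0.11 g per 100 mL × 166 mL ÷ 100 = 0.1826 g = 182.600 mg
sodium bicarbonate: 0.573 g/L × 0.166 L = 0.095118 g = 95.118 mg
dipotassium phosphate: 3.82 g/L × 0.166 L = 0.634 g

agar 1.454 g; cobalt chloride hexahydrate 2.108 mg; magnesium chloride hexahydrate 192.560 mg; L-proline 182.600 mg; sodium bicarbonate 95.118 mg; dipotassium phosphate 0.634 g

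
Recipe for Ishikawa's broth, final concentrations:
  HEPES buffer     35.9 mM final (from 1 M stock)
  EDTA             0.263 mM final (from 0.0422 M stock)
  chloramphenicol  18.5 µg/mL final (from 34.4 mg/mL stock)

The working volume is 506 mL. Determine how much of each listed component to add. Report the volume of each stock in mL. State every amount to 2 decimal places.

HEPES buffer 18.17 mL; EDTA 3.15 mL; chloramphenicol 0.27 mL

Target volume = 506 mL = 0.506 L.
HEPES buffer: V = C2·V2/C1 = 35.9 mM × 506 mL ÷ 1000 mM = 18.17 mL
EDTA: dilute stock: 0.263 mM × 506 mL ÷ 42.2 mM = 3.15 mL
chloramphenicol: V = C2·V2/C1 = 18.5 µg/mL × 506 mL ÷ 34400 µg/mL = 0.27 mL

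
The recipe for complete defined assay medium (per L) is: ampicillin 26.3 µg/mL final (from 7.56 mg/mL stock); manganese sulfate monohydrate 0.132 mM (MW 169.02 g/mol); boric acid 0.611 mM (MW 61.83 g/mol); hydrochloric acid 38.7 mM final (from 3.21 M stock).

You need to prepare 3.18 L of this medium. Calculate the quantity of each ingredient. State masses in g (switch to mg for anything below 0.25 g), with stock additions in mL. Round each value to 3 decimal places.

ampicillin 11.063 mL; manganese sulfate monohydrate 70.948 mg; boric acid 120.134 mg; hydrochloric acid 38.338 mL

Scale factor relative to 1 L: 3.18.
ampicillin: dilute stock: 26.3 µg/mL × 3180 mL ÷ 7560 µg/mL = 11.063 mL
manganese sulfate monohydrate: 0.132 mmol/L × 169.02 mg/mmol × 3.18 L = 70.948 mg
boric acid: 0.611 mmol/L × 61.83 mg/mmol × 3.18 L = 120.134 mg
hydrochloric acid: C1V1 = C2V2 → 38.7 mM × 3180 mL ÷ 3210 mM = 38.338 mL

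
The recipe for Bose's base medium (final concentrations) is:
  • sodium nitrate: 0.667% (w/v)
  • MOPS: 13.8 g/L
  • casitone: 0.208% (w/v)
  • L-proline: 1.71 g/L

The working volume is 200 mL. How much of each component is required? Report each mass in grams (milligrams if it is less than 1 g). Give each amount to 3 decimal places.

Target volume = 200 mL = 0.2 L.
sodium nitrate: 0.667% w/v = 6.67 g/L → 6.67 × 0.2 L = 1.334 g
MOPS: 13.8 g/L × 0.2 L = 2.760 g
casitone: 0.208% w/v = 2.08 g/L → 2.08 × 0.2 L = 0.416 g = 416.000 mg
L-proline: 1.71 g/L × 0.2 L = 0.342 g = 342.000 mg

sodium nitrate 1.334 g; MOPS 2.760 g; casitone 416.000 mg; L-proline 342.000 mg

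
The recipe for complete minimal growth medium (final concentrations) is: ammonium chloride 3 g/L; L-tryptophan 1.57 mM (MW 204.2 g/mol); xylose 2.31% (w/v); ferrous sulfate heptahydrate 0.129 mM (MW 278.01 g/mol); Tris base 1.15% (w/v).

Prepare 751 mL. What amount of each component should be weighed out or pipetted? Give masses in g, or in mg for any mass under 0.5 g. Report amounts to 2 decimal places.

Working volume: 751 mL = 0.751 L.
ammonium chloride: 3 g/L × 0.751 L = 2.25 g
L-tryptophan: 1.57 mmol/L × 204.2 mg/mmol × 0.751 L = 240.77 mg
xylose: 2.31 g per 100 mL × 751 mL ÷ 100 = 17.35 g
ferrous sulfate heptahydrate: 0.129 mmol/L × 278.01 mg/mmol × 0.751 L = 26.93 mg
Tris base: 1.15% w/v = 11.5 g/L → 11.5 × 0.751 L = 8.64 g

ammonium chloride 2.25 g; L-tryptophan 240.77 mg; xylose 17.35 g; ferrous sulfate heptahydrate 26.93 mg; Tris base 8.64 g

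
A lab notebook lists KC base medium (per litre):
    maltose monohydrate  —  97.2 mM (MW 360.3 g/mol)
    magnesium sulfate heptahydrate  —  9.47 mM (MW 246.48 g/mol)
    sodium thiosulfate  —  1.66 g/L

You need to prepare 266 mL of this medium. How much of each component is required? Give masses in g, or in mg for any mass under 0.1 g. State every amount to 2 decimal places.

maltose monohydrate 9.32 g; magnesium sulfate heptahydrate 0.62 g; sodium thiosulfate 0.44 g

Scale factor relative to 1 L: 0.266.
maltose monohydrate: 97.2 mmol/L × 360.3 g/mol × 0.266 L ÷ 1000 = 9.32 g
magnesium sulfate heptahydrate: 9.47 mmol/L × 246.48 g/mol × 0.266 L ÷ 1000 = 0.62 g
sodium thiosulfate: 1.66 g/L × 0.266 L = 0.44 g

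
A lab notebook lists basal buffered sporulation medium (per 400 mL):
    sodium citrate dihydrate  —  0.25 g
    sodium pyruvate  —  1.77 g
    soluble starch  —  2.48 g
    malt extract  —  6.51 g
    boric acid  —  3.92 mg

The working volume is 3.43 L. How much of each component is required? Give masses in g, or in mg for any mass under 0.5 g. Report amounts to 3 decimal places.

Ratio of target to recipe volume: 3430 / 400 = 8.575.
sodium citrate dihydrate: 0.25 g × (3430 mL / 400 mL) = 2.144 g
sodium pyruvate: 1.77 g × (3430 mL / 400 mL) = 15.178 g
soluble starch: 2.48 g × (3430 mL / 400 mL) = 21.266 g
malt extract: 6.51 g × (3430 mL / 400 mL) = 55.823 g
boric acid: 3.92 mg × (3430 mL / 400 mL) = 33.614 mg

sodium citrate dihydrate 2.144 g; sodium pyruvate 15.178 g; soluble starch 21.266 g; malt extract 55.823 g; boric acid 33.614 mg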